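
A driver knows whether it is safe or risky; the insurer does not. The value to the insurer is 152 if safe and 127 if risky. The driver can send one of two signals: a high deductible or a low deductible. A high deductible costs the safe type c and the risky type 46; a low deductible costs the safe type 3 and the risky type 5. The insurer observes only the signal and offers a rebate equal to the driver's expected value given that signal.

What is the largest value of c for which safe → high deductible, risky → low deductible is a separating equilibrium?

Under separation: high deductible → safe (pays 152); low deductible → risky (pays 127).
Risky: 127 − 5 = 122 ≥ 152 − 46 = 106. Holds regardless of c. ✓
Safe: 152 − c ≥ 127 − 3, so c ≤ 152 − 124 = 28.

28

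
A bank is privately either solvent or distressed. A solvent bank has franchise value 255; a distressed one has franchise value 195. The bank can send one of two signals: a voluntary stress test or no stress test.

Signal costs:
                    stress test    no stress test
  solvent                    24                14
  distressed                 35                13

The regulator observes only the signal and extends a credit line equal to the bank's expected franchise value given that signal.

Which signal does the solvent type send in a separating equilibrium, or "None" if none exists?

None

Try solvent → stress test, distressed → no stress test:
  If types separate, stress test earns payment 255 and no stress test earns 195.
  Solvent: stress test gives 255 − 24 = 231; no stress test gives 195 − 14 = 181. No deviation. ✓
  Distressed: no stress test gives 195 − 13 = 182; stress test gives 255 − 35 = 220. Would deviate. ✗
Try solvent → no stress test, distressed → stress test:
  If types separate, no stress test earns payment 255 and stress test earns 195.
  Solvent: no stress test gives 255 − 14 = 241; stress test gives 195 − 24 = 171. No deviation. ✓
  Distressed: stress test gives 195 − 35 = 160; no stress test gives 255 − 13 = 242. Would deviate. ✗
Neither assignment is incentive-compatible.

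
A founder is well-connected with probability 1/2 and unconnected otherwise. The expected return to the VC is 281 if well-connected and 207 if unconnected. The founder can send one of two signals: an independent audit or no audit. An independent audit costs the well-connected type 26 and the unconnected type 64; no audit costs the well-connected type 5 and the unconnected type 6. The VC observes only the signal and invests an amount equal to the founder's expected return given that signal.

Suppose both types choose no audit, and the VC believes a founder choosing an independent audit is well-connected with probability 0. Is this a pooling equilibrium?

On the equilibrium path (no audit) the VC holds the prior 1/2 and pays 1/2·281 + 1/2·207 = 244. Off-path (audit) belief 0 gives 0·281 + 1·207 = 207.
Well-connected: no audit gives 244 − 5 = 239; audit gives 207 − 26 = 181. Stays. ✓
Unconnected: no audit gives 244 − 6 = 238; audit gives 207 − 64 = 143. Stays. ✓
Beliefs are Bayes-consistent on-path and both types best-respond.

Yes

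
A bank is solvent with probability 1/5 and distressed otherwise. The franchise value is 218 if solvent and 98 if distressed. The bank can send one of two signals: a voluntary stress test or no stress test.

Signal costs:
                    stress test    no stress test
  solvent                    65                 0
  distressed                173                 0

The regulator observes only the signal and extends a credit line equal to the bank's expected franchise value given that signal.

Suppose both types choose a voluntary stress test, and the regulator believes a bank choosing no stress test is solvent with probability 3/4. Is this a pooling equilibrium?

No

At the pooled signal (stress test) the regulator holds the prior 1/5 and pays 1/5·218 + 4/5·98 = 122. Off-path (no stress test) belief 3/4 gives 3/4·218 + 1/4·98 = 188.
Solvent: stress test gives 122 − 65 = 57; no stress test gives 188 − 0 = 188. Deviates. ✗
Distressed: stress test gives 122 − 173 = -51; no stress test gives 188 − 0 = 188. Deviates. ✗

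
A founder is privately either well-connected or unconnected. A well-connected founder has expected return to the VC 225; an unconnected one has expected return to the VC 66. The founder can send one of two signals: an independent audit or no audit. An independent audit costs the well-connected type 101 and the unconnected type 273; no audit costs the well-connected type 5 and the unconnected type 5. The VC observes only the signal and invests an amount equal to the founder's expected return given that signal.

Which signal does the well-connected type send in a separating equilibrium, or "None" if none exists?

Try well-connected → audit, unconnected → no audit:
  Under separation the VC infers type exactly: audit → well-connected (pays 225), no audit → unconnected (pays 66).
  Well-connected: audit gives 225 − 101 = 124; no audit gives 66 − 5 = 61. No deviation. ✓
  Unconnected: no audit gives 66 − 5 = 61; audit gives 225 − 273 = -48. No deviation. ✓
Both hold — the well-connected type sends audit.

audit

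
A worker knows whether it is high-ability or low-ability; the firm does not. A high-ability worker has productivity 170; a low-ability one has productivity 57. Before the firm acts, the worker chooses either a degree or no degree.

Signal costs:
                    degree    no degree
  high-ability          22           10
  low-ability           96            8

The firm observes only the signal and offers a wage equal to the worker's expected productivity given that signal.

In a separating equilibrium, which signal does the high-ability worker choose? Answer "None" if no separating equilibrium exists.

Try high-ability → degree, low-ability → no degree:
  If types separate, degree earns payment 170 and no degree earns 57.
  High-ability: degree gives 170 − 22 = 148; no degree gives 57 − 10 = 47. No deviation. ✓
  Low-ability: no degree gives 57 − 8 = 49; degree gives 170 − 96 = 74. Would deviate. ✗
Try high-ability → no degree, low-ability → degree:
  If types separate, no degree earns payment 170 and degree earns 57.
  High-ability: no degree gives 170 − 10 = 160; degree gives 57 − 22 = 35. No deviation. ✓
  Low-ability: degree gives 57 − 96 = -39; no degree gives 170 − 8 = 162. Would deviate. ✗
Neither assignment is incentive-compatible.

None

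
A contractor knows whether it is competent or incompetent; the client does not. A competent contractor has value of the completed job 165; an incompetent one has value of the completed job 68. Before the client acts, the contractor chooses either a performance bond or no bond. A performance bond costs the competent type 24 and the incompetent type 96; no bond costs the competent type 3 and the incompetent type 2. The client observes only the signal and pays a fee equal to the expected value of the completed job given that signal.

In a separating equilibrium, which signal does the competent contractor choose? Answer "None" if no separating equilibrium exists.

None

Try competent → bond, incompetent → no bond:
  If types separate, bond earns payment 165 and no bond earns 68.
  Competent: bond gives 165 − 24 = 141; no bond gives 68 − 3 = 65. No deviation. ✓
  Incompetent: no bond gives 68 − 2 = 66; bond gives 165 − 96 = 69. Would deviate. ✗
Try competent → no bond, incompetent → bond:
  If types separate, no bond earns payment 165 and bond earns 68.
  Competent: no bond gives 165 − 3 = 162; bond gives 68 − 24 = 44. No deviation. ✓
  Incompetent: bond gives 68 − 96 = -28; no bond gives 165 − 2 = 163. Would deviate. ✗
Neither assignment is incentive-compatible.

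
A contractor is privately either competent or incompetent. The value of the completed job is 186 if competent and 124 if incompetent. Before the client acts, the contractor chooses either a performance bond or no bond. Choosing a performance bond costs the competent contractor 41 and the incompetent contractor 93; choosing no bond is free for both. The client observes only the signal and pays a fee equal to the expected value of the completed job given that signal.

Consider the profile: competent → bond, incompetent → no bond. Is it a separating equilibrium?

Yes

If types separate, bond earns payment 186 and no bond earns 124.
Competent: bond gives 186 − 41 = 145; no bond gives 124 − 0 = 124. No deviation. ✓
Incompetent: no bond gives 124 − 0 = 124; bond gives 186 − 93 = 93. No deviation. ✓
Both incentive constraints hold.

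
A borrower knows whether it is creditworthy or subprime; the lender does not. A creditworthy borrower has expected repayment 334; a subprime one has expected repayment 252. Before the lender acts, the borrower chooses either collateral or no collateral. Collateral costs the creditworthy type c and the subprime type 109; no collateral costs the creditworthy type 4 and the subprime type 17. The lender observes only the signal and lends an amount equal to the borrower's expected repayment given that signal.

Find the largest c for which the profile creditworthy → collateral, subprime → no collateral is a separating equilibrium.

86

Under separation: collateral → creditworthy (pays 334); no collateral → subprime (pays 252).
Subprime: 252 − 17 = 235 ≥ 334 − 109 = 225. Holds regardless of c. ✓
Creditworthy: 334 − c ≥ 252 − 4, so c ≤ 334 − 248 = 86.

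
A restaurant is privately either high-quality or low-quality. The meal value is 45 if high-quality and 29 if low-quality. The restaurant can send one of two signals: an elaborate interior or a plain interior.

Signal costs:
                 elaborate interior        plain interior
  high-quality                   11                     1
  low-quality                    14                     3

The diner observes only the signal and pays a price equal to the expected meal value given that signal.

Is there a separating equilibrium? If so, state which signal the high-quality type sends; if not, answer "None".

None

Try high-quality → elaborate interior, low-quality → plain interior:
  If types separate, elaborate interior earns payment 45 and plain interior earns 29.
  High-quality: elaborate interior gives 45 − 11 = 34; plain interior gives 29 − 1 = 28. No deviation. ✓
  Low-quality: plain interior gives 29 − 3 = 26; elaborate interior gives 45 − 14 = 31. Would deviate. ✗
Try high-quality → plain interior, low-quality → elaborate interior:
  If types separate, plain interior earns payment 45 and elaborate interior earns 29.
  High-quality: plain interior gives 45 − 1 = 44; elaborate interior gives 29 − 11 = 18. No deviation. ✓
  Low-quality: elaborate interior gives 29 − 14 = 15; plain interior gives 45 − 3 = 42. Would deviate. ✗
Neither assignment is incentive-compatible.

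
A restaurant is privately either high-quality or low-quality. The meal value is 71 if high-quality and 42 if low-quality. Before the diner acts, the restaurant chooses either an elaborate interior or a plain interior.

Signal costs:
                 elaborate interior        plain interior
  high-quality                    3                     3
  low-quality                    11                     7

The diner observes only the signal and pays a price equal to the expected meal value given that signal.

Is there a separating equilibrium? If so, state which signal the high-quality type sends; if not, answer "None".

None

Try high-quality → elaborate interior, low-quality → plain interior:
  Under separation the diner infers type exactly: elaborate interior → high-quality (pays 71), plain interior → low-quality (pays 42).
  High-quality: elaborate interior gives 71 − 3 = 68; plain interior gives 42 − 3 = 39. No deviation. ✓
  Low-quality: plain interior gives 42 − 7 = 35; elaborate interior gives 71 − 11 = 60. Would deviate. ✗
Try high-quality → plain interior, low-quality → elaborate interior:
  Under separation the diner infers type exactly: plain interior → high-quality (pays 71), elaborate interior → low-quality (pays 42).
  High-quality: plain interior gives 71 − 3 = 68; elaborate interior gives 42 − 3 = 39. No deviation. ✓
  Low-quality: elaborate interior gives 42 − 11 = 31; plain interior gives 71 − 7 = 64. Would deviate. ✗
Neither assignment is incentive-compatible.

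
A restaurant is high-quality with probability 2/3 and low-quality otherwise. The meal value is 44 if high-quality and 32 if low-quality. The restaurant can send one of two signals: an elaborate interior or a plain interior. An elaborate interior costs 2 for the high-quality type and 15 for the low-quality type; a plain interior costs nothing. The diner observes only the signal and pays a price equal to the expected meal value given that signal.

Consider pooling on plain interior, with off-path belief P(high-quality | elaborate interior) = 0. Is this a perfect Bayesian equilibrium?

Yes

On the equilibrium path (plain interior) the diner holds the prior 2/3 and pays 2/3·44 + 1/3·32 = 40. Off-path (elaborate interior) belief 0 gives 0·44 + 1·32 = 32.
High-quality: plain interior gives 40 − 0 = 40; elaborate interior gives 32 − 2 = 30. Stays. ✓
Low-quality: plain interior gives 40 − 0 = 40; elaborate interior gives 32 − 15 = 17. Stays. ✓
Beliefs are Bayes-consistent on-path and both types best-respond.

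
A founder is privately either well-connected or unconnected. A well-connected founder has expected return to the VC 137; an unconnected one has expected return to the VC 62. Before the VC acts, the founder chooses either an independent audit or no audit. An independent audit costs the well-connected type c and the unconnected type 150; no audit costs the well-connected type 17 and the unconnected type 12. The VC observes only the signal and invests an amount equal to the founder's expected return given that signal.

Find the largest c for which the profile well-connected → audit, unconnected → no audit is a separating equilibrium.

92

Under separation: audit → well-connected (pays 137); no audit → unconnected (pays 62).
Unconnected: 62 − 12 = 50 ≥ 137 − 150 = -13. Holds regardless of c. ✓
Well-connected: 137 − c ≥ 62 − 17, so c ≤ 137 − 45 = 92.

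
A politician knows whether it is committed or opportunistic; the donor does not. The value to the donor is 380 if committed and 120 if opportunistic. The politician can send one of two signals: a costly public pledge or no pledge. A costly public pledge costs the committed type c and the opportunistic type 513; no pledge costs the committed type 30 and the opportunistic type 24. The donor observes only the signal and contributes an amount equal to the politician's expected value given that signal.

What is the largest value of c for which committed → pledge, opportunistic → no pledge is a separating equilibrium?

290

Under separation: pledge → committed (pays 380); no pledge → opportunistic (pays 120).
Opportunistic: 120 − 24 = 96 ≥ 380 − 513 = -133. Holds regardless of c. ✓
Committed: 380 − c ≥ 120 − 30, so c ≤ 380 − 90 = 290.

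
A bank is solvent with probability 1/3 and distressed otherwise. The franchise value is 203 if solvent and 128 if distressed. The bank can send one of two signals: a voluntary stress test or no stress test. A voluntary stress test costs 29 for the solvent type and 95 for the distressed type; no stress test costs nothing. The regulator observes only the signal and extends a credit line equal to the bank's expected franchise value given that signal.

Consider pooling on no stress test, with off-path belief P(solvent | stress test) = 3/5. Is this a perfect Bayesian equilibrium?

Yes

On the equilibrium path (no stress test) the regulator holds the prior 1/3 and pays 1/3·203 + 2/3·128 = 153. Off-path (stress test) belief 3/5 gives 3/5·203 + 2/5·128 = 173.
Solvent: no stress test gives 153 − 0 = 153; stress test gives 173 − 29 = 144. Stays. ✓
Distressed: no stress test gives 153 − 0 = 153; stress test gives 173 − 95 = 78. Stays. ✓
Beliefs are Bayes-consistent on-path and both types best-respond.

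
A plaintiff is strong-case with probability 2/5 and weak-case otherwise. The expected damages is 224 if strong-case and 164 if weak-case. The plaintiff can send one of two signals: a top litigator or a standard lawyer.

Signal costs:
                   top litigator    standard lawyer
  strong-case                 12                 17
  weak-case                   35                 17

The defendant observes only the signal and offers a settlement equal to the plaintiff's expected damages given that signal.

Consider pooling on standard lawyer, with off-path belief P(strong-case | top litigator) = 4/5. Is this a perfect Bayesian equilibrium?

No

On the equilibrium path (standard lawyer) the defendant holds the prior 2/5 and pays 2/5·224 + 3/5·164 = 188. Off-path (top litigator) belief 4/5 gives 4/5·224 + 1/5·164 = 212.
Strong-case: standard lawyer gives 188 − 17 = 171; top litigator gives 212 − 12 = 200. Deviates. ✗
Weak-case: standard lawyer gives 188 − 17 = 171; top litigator gives 212 − 35 = 177. Deviates. ✗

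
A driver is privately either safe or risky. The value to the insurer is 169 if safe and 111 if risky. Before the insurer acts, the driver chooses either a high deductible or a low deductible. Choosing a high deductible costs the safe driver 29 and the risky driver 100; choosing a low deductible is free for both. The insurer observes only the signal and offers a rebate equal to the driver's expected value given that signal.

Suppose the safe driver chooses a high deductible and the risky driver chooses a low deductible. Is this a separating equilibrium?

If types separate, high deductible earns payment 169 and low deductible earns 111.
Safe: high deductible gives 169 − 29 = 140; low deductible gives 111 − 0 = 111. No deviation. ✓
Risky: low deductible gives 111 − 0 = 111; high deductible gives 169 − 100 = 69. No deviation. ✓
Both incentive constraints hold.

Yes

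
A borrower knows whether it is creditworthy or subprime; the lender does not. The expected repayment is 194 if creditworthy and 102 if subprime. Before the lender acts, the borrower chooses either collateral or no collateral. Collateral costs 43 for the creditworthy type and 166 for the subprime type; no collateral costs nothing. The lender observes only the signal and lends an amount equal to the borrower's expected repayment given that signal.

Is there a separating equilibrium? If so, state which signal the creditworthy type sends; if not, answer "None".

collateral

Try creditworthy → collateral, subprime → no collateral:
  If types separate, collateral earns payment 194 and no collateral earns 102.
  Creditworthy: collateral gives 194 − 43 = 151; no collateral gives 102 − 0 = 102. No deviation. ✓
  Subprime: no collateral gives 102 − 0 = 102; collateral gives 194 − 166 = 28. No deviation. ✓
Both hold — the creditworthy type sends collateral.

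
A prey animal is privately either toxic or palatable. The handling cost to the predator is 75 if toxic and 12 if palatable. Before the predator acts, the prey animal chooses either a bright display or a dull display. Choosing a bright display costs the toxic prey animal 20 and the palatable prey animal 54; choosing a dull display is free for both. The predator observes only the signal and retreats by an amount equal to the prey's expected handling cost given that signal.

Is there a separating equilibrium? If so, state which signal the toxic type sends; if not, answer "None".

Try toxic → bright display, palatable → dull display:
  If types separate, bright display earns payment 75 and dull display earns 12.
  Toxic: bright display gives 75 − 20 = 55; dull display gives 12 − 0 = 12. No deviation. ✓
  Palatable: dull display gives 12 − 0 = 12; bright display gives 75 − 54 = 21. Would deviate. ✗
Try toxic → dull display, palatable → bright display:
  If types separate, dull display earns payment 75 and bright display earns 12.
  Toxic: dull display gives 75 − 0 = 75; bright display gives 12 − 20 = -8. No deviation. ✓
  Palatable: bright display gives 12 − 54 = -42; dull display gives 75 − 0 = 75. Would deviate. ✗
Neither assignment is incentive-compatible.

None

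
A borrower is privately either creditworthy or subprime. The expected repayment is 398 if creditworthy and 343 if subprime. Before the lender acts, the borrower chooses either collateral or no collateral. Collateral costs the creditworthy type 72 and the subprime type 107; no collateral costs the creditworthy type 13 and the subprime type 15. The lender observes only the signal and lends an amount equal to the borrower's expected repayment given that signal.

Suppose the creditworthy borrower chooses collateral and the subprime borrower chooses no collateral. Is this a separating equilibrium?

Under separation the lender infers type exactly: collateral → creditworthy (pays 398), no collateral → subprime (pays 343).
Creditworthy: collateral gives 398 − 72 = 326; no collateral gives 343 − 13 = 330. Would deviate. ✗
Subprime: no collateral gives 343 − 15 = 328; collateral gives 398 − 107 = 291. No deviation. ✓

No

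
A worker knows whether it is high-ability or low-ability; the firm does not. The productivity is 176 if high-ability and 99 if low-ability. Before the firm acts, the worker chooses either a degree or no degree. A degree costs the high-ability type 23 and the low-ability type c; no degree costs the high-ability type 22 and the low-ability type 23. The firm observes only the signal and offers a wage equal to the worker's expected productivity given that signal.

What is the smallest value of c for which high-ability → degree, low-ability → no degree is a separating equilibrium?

Under separation: degree → high-ability (pays 176); no degree → low-ability (pays 99).
High-ability: 176 − 23 = 153 ≥ 99 − 22 = 77. Holds regardless of c. ✓
Low-ability: 99 − 23 ≥ 176 − c, so c ≥ 176 − 76 = 100.

100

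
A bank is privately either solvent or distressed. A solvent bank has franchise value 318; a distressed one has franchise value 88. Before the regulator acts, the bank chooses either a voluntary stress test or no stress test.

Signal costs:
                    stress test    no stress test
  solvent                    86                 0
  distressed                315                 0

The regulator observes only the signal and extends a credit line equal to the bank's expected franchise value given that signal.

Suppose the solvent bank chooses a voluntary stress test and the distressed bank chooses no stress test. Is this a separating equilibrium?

If types separate, stress test earns payment 318 and no stress test earns 88.
Solvent: stress test gives 318 − 86 = 232; no stress test gives 88 − 0 = 88. No deviation. ✓
Distressed: no stress test gives 88 − 0 = 88; stress test gives 318 − 315 = 3. No deviation. ✓
Neither type gains from mimicking the other.

Yes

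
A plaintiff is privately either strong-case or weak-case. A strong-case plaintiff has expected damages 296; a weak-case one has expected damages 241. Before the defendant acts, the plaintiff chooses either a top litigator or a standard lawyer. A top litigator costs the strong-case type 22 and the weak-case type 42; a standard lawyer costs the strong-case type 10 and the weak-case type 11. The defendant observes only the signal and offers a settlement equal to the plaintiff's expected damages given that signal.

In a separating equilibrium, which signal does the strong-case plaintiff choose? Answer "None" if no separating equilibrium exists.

Try strong-case → top litigator, weak-case → standard lawyer:
  Under separation the defendant infers type exactly: top litigator → strong-case (pays 296), standard lawyer → weak-case (pays 241).
  Strong-case: top litigator gives 296 − 22 = 274; standard lawyer gives 241 − 10 = 231. No deviation. ✓
  Weak-case: standard lawyer gives 241 − 11 = 230; top litigator gives 296 − 42 = 254. Would deviate. ✗
Try strong-case → standard lawyer, weak-case → top litigator:
  Under separation the defendant infers type exactly: standard lawyer → strong-case (pays 296), top litigator → weak-case (pays 241).
  Strong-case: standard lawyer gives 296 − 10 = 286; top litigator gives 241 − 22 = 219. No deviation. ✓
  Weak-case: top litigator gives 241 − 42 = 199; standard lawyer gives 296 − 11 = 285. Would deviate. ✗
Neither assignment is incentive-compatible.

None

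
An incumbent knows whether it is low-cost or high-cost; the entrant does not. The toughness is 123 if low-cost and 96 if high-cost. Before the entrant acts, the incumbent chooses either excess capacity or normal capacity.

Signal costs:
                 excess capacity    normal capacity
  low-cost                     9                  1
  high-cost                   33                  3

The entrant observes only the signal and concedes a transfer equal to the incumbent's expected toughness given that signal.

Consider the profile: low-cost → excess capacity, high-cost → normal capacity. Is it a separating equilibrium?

Yes

If types separate, excess capacity earns payment 123 and normal capacity earns 96.
Low-cost: excess capacity gives 123 − 9 = 114; normal capacity gives 96 − 1 = 95. No deviation. ✓
High-cost: normal capacity gives 96 − 3 = 93; excess capacity gives 123 − 33 = 90. No deviation. ✓
Both incentive constraints hold.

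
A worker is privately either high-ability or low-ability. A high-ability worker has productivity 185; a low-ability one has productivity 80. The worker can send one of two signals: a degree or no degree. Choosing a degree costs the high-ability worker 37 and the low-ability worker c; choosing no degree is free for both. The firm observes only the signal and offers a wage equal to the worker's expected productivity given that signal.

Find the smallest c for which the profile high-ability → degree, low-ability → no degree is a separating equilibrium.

Under separation: degree → high-ability (pays 185); no degree → low-ability (pays 80).
High-ability: 185 − 37 = 148 ≥ 80 − 0 = 80. Holds regardless of c. ✓
Low-ability: 80 − 0 ≥ 185 − c, so c ≥ 185 − 80 = 105.

105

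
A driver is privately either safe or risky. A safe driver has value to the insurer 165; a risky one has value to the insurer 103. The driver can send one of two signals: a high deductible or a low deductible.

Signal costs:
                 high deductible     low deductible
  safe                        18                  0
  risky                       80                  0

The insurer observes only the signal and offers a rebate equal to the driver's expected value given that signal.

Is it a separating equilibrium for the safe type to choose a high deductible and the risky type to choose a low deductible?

Yes

If types separate, high deductible earns payment 165 and low deductible earns 103.
Safe: high deductible gives 165 − 18 = 147; low deductible gives 103 − 0 = 103. No deviation. ✓
Risky: low deductible gives 103 − 0 = 103; high deductible gives 165 − 80 = 85. No deviation. ✓
Both incentive constraints hold.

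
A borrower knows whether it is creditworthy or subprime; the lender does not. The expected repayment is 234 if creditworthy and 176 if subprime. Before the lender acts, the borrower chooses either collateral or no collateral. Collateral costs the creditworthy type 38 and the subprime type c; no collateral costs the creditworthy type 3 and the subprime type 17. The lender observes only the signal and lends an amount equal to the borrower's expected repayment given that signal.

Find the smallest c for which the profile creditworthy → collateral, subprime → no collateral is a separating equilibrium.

75

Under separation: collateral → creditworthy (pays 234); no collateral → subprime (pays 176).
Creditworthy: 234 − 38 = 196 ≥ 176 − 3 = 173. Holds regardless of c. ✓
Subprime: 176 − 17 ≥ 234 − c, so c ≥ 234 − 159 = 75.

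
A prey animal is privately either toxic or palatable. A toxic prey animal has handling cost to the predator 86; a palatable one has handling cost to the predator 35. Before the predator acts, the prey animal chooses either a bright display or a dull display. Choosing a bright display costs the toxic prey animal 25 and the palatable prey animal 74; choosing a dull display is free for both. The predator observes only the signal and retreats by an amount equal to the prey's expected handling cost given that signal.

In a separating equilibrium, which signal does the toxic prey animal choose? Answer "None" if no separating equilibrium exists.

Try toxic → bright display, palatable → dull display:
  If types separate, bright display earns payment 86 and dull display earns 35.
  Toxic: bright display gives 86 − 25 = 61; dull display gives 35 − 0 = 35. No deviation. ✓
  Palatable: dull display gives 35 − 0 = 35; bright display gives 86 − 74 = 12. No deviation. ✓
Both hold — the toxic type sends bright display.

bright display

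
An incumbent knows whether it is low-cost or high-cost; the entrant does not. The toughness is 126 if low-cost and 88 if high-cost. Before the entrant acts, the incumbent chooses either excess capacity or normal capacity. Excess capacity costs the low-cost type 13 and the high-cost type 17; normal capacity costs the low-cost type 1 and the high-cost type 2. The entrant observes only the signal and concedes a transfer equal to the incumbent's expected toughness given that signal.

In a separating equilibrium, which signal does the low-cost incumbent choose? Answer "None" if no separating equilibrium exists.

Try low-cost → excess capacity, high-cost → normal capacity:
  Under separation the entrant infers type exactly: excess capacity → low-cost (pays 126), normal capacity → high-cost (pays 88).
  Low-cost: excess capacity gives 126 − 13 = 113; normal capacity gives 88 − 1 = 87. No deviation. ✓
  High-cost: normal capacity gives 88 − 2 = 86; excess capacity gives 126 − 17 = 109. Would deviate. ✗
Try low-cost → normal capacity, high-cost → excess capacity:
  Under separation the entrant infers type exactly: normal capacity → low-cost (pays 126), excess capacity → high-cost (pays 88).
  Low-cost: normal capacity gives 126 − 1 = 125; excess capacity gives 88 − 13 = 75. No deviation. ✓
  High-cost: excess capacity gives 88 − 17 = 71; normal capacity gives 126 − 2 = 124. Would deviate. ✗
Neither assignment is incentive-compatible.

None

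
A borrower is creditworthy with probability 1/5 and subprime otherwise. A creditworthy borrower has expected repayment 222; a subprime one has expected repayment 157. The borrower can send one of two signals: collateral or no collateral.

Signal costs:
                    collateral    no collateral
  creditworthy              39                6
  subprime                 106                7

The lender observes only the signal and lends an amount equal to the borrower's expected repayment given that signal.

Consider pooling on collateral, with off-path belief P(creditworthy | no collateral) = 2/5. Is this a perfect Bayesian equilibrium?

At the pooled signal (collateral) the lender holds the prior 1/5 and pays 1/5·222 + 4/5·157 = 170. Off-path (no collateral) belief 2/5 gives 2/5·222 + 3/5·157 = 183.
Creditworthy: collateral gives 170 − 39 = 131; no collateral gives 183 − 6 = 177. Deviates. ✗
Subprime: collateral gives 170 − 106 = 64; no collateral gives 183 − 7 = 176. Deviates. ✗

No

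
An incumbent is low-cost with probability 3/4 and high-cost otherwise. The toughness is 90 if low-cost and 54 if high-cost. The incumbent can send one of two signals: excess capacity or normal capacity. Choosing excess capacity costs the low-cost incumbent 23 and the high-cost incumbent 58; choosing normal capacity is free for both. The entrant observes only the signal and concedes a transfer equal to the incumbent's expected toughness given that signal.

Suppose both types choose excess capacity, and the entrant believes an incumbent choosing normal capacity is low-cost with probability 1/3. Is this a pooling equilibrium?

No

At the pooled signal (excess capacity) the entrant holds the prior 3/4 and pays 3/4·90 + 1/4·54 = 81. Off-path (normal capacity) belief 1/3 gives 1/3·90 + 2/3·54 = 66.
Low-cost: excess capacity gives 81 − 23 = 58; normal capacity gives 66 − 0 = 66. Deviates. ✗
High-cost: excess capacity gives 81 − 58 = 23; normal capacity gives 66 − 0 = 66. Deviates. ✗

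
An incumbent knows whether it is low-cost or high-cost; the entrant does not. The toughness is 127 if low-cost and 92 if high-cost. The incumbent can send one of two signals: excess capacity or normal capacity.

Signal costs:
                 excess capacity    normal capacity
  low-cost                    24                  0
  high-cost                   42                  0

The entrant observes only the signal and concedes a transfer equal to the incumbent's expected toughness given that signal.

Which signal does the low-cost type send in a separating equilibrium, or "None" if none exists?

Try low-cost → excess capacity, high-cost → normal capacity:
  If types separate, excess capacity earns payment 127 and normal capacity earns 92.
  Low-cost: excess capacity gives 127 − 24 = 103; normal capacity gives 92 − 0 = 92. No deviation. ✓
  High-cost: normal capacity gives 92 − 0 = 92; excess capacity gives 127 − 42 = 85. No deviation. ✓
Both hold — the low-cost type sends excess capacity.

excess capacity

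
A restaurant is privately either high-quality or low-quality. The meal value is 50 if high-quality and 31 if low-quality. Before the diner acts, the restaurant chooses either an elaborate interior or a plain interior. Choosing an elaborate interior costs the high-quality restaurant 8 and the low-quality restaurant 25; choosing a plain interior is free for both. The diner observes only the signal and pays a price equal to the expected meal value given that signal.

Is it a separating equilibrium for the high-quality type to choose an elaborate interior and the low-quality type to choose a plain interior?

Yes

If types separate, elaborate interior earns payment 50 and plain interior earns 31.
High-quality: elaborate interior gives 50 − 8 = 42; plain interior gives 31 − 0 = 31. No deviation. ✓
Low-quality: plain interior gives 31 − 0 = 31; elaborate interior gives 50 − 25 = 25. No deviation. ✓
Both incentive constraints hold.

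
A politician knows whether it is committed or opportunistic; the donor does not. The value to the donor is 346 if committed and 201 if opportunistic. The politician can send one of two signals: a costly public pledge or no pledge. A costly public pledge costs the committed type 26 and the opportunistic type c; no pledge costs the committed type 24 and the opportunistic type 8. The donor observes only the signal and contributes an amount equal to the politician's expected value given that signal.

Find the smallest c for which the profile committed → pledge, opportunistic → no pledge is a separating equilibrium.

153

Under separation: pledge → committed (pays 346); no pledge → opportunistic (pays 201).
Committed: 346 − 26 = 320 ≥ 201 − 24 = 177. Holds regardless of c. ✓
Opportunistic: 201 − 8 ≥ 346 − c, so c ≥ 346 − 193 = 153.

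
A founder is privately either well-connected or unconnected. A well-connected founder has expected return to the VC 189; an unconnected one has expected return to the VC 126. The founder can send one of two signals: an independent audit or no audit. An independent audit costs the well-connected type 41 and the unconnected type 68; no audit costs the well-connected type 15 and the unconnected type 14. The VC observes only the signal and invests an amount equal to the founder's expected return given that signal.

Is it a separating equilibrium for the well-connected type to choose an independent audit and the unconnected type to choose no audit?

If types separate, audit earns payment 189 and no audit earns 126.
Well-connected: audit gives 189 − 41 = 148; no audit gives 126 − 15 = 111. No deviation. ✓
Unconnected: no audit gives 126 − 14 = 112; audit gives 189 − 68 = 121. Would deviate. ✗

No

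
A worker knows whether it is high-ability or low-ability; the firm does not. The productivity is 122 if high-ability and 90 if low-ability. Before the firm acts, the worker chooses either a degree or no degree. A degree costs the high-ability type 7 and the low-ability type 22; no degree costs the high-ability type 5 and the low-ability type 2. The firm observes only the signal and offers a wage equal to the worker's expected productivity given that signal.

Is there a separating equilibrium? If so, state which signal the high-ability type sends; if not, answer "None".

None

Try high-ability → degree, low-ability → no degree:
  If types separate, degree earns payment 122 and no degree earns 90.
  High-ability: degree gives 122 − 7 = 115; no degree gives 90 − 5 = 85. No deviation. ✓
  Low-ability: no degree gives 90 − 2 = 88; degree gives 122 − 22 = 100. Would deviate. ✗
Try high-ability → no degree, low-ability → degree:
  If types separate, no degree earns payment 122 and degree earns 90.
  High-ability: no degree gives 122 − 5 = 117; degree gives 90 − 7 = 83. No deviation. ✓
  Low-ability: degree gives 90 − 22 = 68; no degree gives 122 − 2 = 120. Would deviate. ✗
Neither assignment is incentive-compatible.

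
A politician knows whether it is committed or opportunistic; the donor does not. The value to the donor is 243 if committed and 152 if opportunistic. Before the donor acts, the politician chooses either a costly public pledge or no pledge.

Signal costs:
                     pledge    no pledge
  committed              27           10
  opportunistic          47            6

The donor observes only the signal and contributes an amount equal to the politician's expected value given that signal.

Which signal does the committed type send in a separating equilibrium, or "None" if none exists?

None

Try committed → pledge, opportunistic → no pledge:
  If types separate, pledge earns payment 243 and no pledge earns 152.
  Committed: pledge gives 243 − 27 = 216; no pledge gives 152 − 10 = 142. No deviation. ✓
  Opportunistic: no pledge gives 152 − 6 = 146; pledge gives 243 − 47 = 196. Would deviate. ✗
Try committed → no pledge, opportunistic → pledge:
  If types separate, no pledge earns payment 243 and pledge earns 152.
  Committed: no pledge gives 243 − 10 = 233; pledge gives 152 − 27 = 125. No deviation. ✓
  Opportunistic: pledge gives 152 − 47 = 105; no pledge gives 243 − 6 = 237. Would deviate. ✗
Neither assignment is incentive-compatible.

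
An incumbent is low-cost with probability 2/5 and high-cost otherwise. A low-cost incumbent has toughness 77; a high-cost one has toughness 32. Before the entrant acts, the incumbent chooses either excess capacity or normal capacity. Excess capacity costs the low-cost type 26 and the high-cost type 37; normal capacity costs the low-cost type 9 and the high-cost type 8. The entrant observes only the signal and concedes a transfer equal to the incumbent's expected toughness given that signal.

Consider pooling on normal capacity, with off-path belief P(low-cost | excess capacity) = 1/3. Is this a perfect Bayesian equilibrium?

Yes

At the pooled signal (normal capacity) the entrant holds the prior 2/5 and pays 2/5·77 + 3/5·32 = 50. Off-path (excess capacity) belief 1/3 gives 1/3·77 + 2/3·32 = 47.
Low-cost: normal capacity gives 50 − 9 = 41; excess capacity gives 47 − 26 = 21. Stays. ✓
High-cost: normal capacity gives 50 − 8 = 42; excess capacity gives 47 − 37 = 10. Stays. ✓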